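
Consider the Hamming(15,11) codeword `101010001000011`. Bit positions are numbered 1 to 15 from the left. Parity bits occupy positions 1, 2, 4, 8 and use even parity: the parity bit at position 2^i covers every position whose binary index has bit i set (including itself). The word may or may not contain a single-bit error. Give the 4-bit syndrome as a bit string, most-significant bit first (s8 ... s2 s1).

s1: b1⊕b3⊕b5⊕b7⊕b9⊕b11⊕b13⊕b15 = 1⊕1⊕1⊕0⊕1⊕0⊕0⊕1 = 1
s2: b2⊕b3⊕b6⊕b7⊕b10⊕b11⊕b14⊕b15 = 0⊕1⊕0⊕0⊕0⊕0⊕1⊕1 = 1
s4: b4⊕b5⊕b6⊕b7⊕b12⊕b13⊕b14⊕b15 = 0⊕1⊕0⊕0⊕0⊕0⊕1⊕1 = 1
s8: b8⊕b9⊕b10⊕b11⊕b12⊕b13⊕b14⊕b15 = 0⊕1⊕0⊕0⊕0⊕0⊕1⊕1 = 1
Syndrome (s8...s1) = 1111 → position 15.

1111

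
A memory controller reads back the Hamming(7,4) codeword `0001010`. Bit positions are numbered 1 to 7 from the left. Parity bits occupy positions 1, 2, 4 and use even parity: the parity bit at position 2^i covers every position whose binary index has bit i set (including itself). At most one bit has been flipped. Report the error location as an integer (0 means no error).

2

s1: b1⊕b3⊕b5⊕b7 = 0⊕0⊕0⊕0 = 0
s2: b2⊕b3⊕b6⊕b7 = 0⊕0⊕1⊕0 = 1
s4: b4⊕b5⊕b6⊕b7 = 1⊕0⊕1⊕0 = 0
Syndrome (s4...s1) = 010 → position 2.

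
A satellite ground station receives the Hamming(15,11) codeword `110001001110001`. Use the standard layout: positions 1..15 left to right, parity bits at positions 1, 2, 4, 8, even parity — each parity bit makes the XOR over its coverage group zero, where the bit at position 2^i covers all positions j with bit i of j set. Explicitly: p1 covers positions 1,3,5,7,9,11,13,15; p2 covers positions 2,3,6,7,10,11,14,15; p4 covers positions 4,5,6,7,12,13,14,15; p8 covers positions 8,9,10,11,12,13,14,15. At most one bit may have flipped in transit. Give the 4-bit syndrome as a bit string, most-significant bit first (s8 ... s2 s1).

s1: b1⊕b3⊕b5⊕b7⊕b9⊕b11⊕b13⊕b15 = 1⊕0⊕0⊕0⊕1⊕1⊕0⊕1 = 0
s2: b2⊕b3⊕b6⊕b7⊕b10⊕b11⊕b14⊕b15 = 1⊕0⊕1⊕0⊕1⊕1⊕0⊕1 = 1
s4: b4⊕b5⊕b6⊕b7⊕b12⊕b13⊕b14⊕b15 = 0⊕0⊕1⊕0⊕0⊕0⊕0⊕1 = 0
s8: b8⊕b9⊕b10⊕b11⊕b12⊕b13⊕b14⊕b15 = 0⊕1⊕1⊕1⊕0⊕0⊕0⊕1 = 0
Syndrome (s8...s1) = 0010 → position 2.

0010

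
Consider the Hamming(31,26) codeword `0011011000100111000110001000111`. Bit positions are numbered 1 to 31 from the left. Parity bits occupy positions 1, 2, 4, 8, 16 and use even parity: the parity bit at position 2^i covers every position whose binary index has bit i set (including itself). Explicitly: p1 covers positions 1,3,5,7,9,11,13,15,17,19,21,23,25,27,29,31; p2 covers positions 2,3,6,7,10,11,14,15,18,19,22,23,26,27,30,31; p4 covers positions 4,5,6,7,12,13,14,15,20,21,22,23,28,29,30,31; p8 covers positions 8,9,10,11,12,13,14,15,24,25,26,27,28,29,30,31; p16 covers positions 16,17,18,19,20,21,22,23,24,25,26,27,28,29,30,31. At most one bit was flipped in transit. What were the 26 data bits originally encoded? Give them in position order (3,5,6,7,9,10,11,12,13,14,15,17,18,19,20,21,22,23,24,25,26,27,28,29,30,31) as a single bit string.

10110010011000110011000111

s1: b1⊕b3⊕b5⊕b7⊕b9⊕b11⊕b13⊕b15⊕b17⊕b19⊕b21⊕b23⊕b25⊕b27⊕b29⊕b31 = 0⊕1⊕0⊕1⊕0⊕1⊕0⊕1⊕0⊕0⊕1⊕0⊕1⊕0⊕1⊕1 = 0
s2: b2⊕b3⊕b6⊕b7⊕b10⊕b11⊕b14⊕b15⊕b18⊕b19⊕b22⊕b23⊕b26⊕b27⊕b30⊕b31 = 0⊕1⊕1⊕1⊕0⊕1⊕1⊕1⊕0⊕0⊕0⊕0⊕0⊕0⊕1⊕1 = 0
s4: b4⊕b5⊕b6⊕b7⊕b12⊕b13⊕b14⊕b15⊕b20⊕b21⊕b22⊕b23⊕b28⊕b29⊕b30⊕b31 = 1⊕0⊕1⊕1⊕0⊕0⊕1⊕1⊕1⊕1⊕0⊕0⊕0⊕1⊕1⊕1 = 0
s8: b8⊕b9⊕b10⊕b11⊕b12⊕b13⊕b14⊕b15⊕b24⊕b25⊕b26⊕b27⊕b28⊕b29⊕b30⊕b31 = 0⊕0⊕0⊕1⊕0⊕0⊕1⊕1⊕0⊕1⊕0⊕0⊕0⊕1⊕1⊕1 = 1
s16: b16⊕b17⊕b18⊕b19⊕b20⊕b21⊕b22⊕b23⊕b24⊕b25⊕b26⊕b27⊕b28⊕b29⊕b30⊕b31 = 1⊕0⊕0⊕0⊕1⊕1⊕0⊕0⊕0⊕1⊕0⊕0⊕0⊕1⊕1⊕1 = 1
Syndrome (s16...s1) = 11000 → position 24.
Flip bit 24: corrected codeword = 0011011000100111000110011000111
Data bits at positions 3,5,6,7,9,10,11,12,13,14,15,17,18,19,20,21,22,23,24,25,26,27,28,29,30,31: 10110010011000110011000111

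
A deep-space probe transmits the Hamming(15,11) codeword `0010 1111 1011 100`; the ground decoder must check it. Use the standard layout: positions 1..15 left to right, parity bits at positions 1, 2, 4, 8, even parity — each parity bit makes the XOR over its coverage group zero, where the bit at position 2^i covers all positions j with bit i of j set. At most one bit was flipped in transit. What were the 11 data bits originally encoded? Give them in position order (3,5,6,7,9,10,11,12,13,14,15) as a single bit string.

11111010100

s1: b1⊕b3⊕b5⊕b7⊕b9⊕b11⊕b13⊕b15 = 0⊕1⊕1⊕1⊕1⊕1⊕1⊕0 = 0
s2: b2⊕b3⊕b6⊕b7⊕b10⊕b11⊕b14⊕b15 = 0⊕1⊕1⊕1⊕0⊕1⊕0⊕0 = 0
s4: b4⊕b5⊕b6⊕b7⊕b12⊕b13⊕b14⊕b15 = 0⊕1⊕1⊕1⊕1⊕1⊕0⊕0 = 1
s8: b8⊕b9⊕b10⊕b11⊕b12⊕b13⊕b14⊕b15 = 1⊕1⊕0⊕1⊕1⊕1⊕0⊕0 = 1
Syndrome (s8...s1) = 1100 → position 12.
Flip bit 12: corrected codeword = 001011111010100
Data bits at positions 3,5,6,7,9,10,11,12,13,14,15: 11111010100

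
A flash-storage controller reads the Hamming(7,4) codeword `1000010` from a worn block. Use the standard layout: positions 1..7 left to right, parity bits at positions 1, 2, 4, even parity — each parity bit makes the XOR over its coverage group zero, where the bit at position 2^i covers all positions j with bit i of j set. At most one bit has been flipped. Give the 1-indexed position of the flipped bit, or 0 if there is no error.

7

s1: b1⊕b3⊕b5⊕b7 = 1⊕0⊕0⊕0 = 1
s2: b2⊕b3⊕b6⊕b7 = 0⊕0⊕1⊕0 = 1
s4: b4⊕b5⊕b6⊕b7 = 0⊕0⊕1⊕0 = 1
Syndrome (s4...s1) = 111 → position 7.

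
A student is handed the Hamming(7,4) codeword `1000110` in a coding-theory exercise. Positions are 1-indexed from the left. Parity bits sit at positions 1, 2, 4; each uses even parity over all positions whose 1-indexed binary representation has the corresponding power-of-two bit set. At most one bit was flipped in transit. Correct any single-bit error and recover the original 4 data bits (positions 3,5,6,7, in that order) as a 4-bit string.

0110

s1: b1⊕b3⊕b5⊕b7 = 1⊕0⊕1⊕0 = 0
s2: b2⊕b3⊕b6⊕b7 = 0⊕0⊕1⊕0 = 1
s4: b4⊕b5⊕b6⊕b7 = 0⊕1⊕1⊕0 = 0
Syndrome (s4...s1) = 010 → position 2.
Flip bit 2: corrected codeword = 1100110
Data bits at positions 3,5,6,7: 0110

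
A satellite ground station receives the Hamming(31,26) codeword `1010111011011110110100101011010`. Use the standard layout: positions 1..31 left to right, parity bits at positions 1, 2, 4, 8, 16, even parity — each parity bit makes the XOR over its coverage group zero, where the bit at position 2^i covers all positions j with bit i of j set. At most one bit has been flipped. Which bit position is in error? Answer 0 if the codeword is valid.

5

s1: b1⊕b3⊕b5⊕b7⊕b9⊕b11⊕b13⊕b15⊕b17⊕b19⊕b21⊕b23⊕b25⊕b27⊕b29⊕b31 = 1⊕1⊕1⊕1⊕1⊕0⊕1⊕1⊕1⊕0⊕0⊕1⊕1⊕1⊕0⊕0 = 1
s2: b2⊕b3⊕b6⊕b7⊕b10⊕b11⊕b14⊕b15⊕b18⊕b19⊕b22⊕b23⊕b26⊕b27⊕b30⊕b31 = 0⊕1⊕1⊕1⊕1⊕0⊕1⊕1⊕1⊕0⊕0⊕1⊕0⊕1⊕1⊕0 = 0
s4: b4⊕b5⊕b6⊕b7⊕b12⊕b13⊕b14⊕b15⊕b20⊕b21⊕b22⊕b23⊕b28⊕b29⊕b30⊕b31 = 0⊕1⊕1⊕1⊕1⊕1⊕1⊕1⊕1⊕0⊕0⊕1⊕1⊕0⊕1⊕0 = 1
s8: b8⊕b9⊕b10⊕b11⊕b12⊕b13⊕b14⊕b15⊕b24⊕b25⊕b26⊕b27⊕b28⊕b29⊕b30⊕b31 = 0⊕1⊕1⊕0⊕1⊕1⊕1⊕1⊕0⊕1⊕0⊕1⊕1⊕0⊕1⊕0 = 0
s16: b16⊕b17⊕b18⊕b19⊕b20⊕b21⊕b22⊕b23⊕b24⊕b25⊕b26⊕b27⊕b28⊕b29⊕b30⊕b31 = 0⊕1⊕1⊕0⊕1⊕0⊕0⊕1⊕0⊕1⊕0⊕1⊕1⊕0⊕1⊕0 = 0
Syndrome (s16...s1) = 00101 → position 5.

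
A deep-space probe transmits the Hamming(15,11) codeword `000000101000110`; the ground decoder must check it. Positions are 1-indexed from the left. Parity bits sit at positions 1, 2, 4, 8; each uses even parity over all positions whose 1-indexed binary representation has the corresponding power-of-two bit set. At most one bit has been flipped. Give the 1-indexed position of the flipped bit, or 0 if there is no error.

13

s1: b1⊕b3⊕b5⊕b7⊕b9⊕b11⊕b13⊕b15 = 0⊕0⊕0⊕1⊕1⊕0⊕1⊕0 = 1
s2: b2⊕b3⊕b6⊕b7⊕b10⊕b11⊕b14⊕b15 = 0⊕0⊕0⊕1⊕0⊕0⊕1⊕0 = 0
s4: b4⊕b5⊕b6⊕b7⊕b12⊕b13⊕b14⊕b15 = 0⊕0⊕0⊕1⊕0⊕1⊕1⊕0 = 1
s8: b8⊕b9⊕b10⊕b11⊕b12⊕b13⊕b14⊕b15 = 0⊕1⊕0⊕0⊕0⊕1⊕1⊕0 = 1
Syndrome (s8...s1) = 1101 → position 13.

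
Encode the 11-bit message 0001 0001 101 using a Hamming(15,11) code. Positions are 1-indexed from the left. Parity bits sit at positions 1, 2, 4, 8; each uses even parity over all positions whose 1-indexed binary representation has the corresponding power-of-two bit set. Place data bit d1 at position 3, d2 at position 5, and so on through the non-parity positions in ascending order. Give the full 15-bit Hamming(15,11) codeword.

Place data bits at non-power-of-two positions: b3=0, b5=0, b6=0, b7=1, b9=0, b10=0, b11=0, b12=1, b13=1, b14=0, b15=1.
p1 = XOR of data positions {3,5,7,9,11,13,15} = 0⊕0⊕1⊕0⊕0⊕1⊕1 = 1
p2 = XOR of data positions {3,6,7,10,11,14,15} = 0⊕0⊕1⊕0⊕0⊕0⊕1 = 0
p4 = XOR of data positions {5,6,7,12,13,14,15} = 0⊕0⊕1⊕1⊕1⊕0⊕1 = 0
p8 = XOR of data positions {9,10,11,12,13,14,15} = 0⊕0⊕0⊕1⊕1⊕0⊕1 = 1
Codeword b1..b15 = 100000110001101

100000110001101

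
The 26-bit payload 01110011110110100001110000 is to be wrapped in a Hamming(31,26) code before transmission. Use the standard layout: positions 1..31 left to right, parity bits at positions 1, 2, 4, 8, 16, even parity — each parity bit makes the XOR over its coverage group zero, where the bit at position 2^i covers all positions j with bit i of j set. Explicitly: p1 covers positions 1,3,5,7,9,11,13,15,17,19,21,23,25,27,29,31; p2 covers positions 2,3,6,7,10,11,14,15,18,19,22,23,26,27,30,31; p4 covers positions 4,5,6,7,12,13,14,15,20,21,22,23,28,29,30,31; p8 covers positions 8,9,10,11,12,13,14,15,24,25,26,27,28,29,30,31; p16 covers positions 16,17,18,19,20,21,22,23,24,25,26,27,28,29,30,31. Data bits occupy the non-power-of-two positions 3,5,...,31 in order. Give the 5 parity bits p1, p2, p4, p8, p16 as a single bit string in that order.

11110

Place data bits at non-power-of-two positions: b3=0, b5=1, b6=1, b7=1, b9=0, b10=0, b11=1, b12=1, b13=1, b14=1, b15=0, b17=1, b18=1, b19=0, b20=1, b21=0, b22=0, b23=0, b24=0, b25=1, b26=1, b27=1, b28=0, b29=0, b30=0, b31=0.
p1 = XOR of data positions {3,5,7,9,11,13,15,17,19,21,23,25,27,29,31} = 0⊕1⊕1⊕0⊕1⊕1⊕0⊕1⊕0⊕0⊕0⊕1⊕1⊕0⊕0 = 1
p2 = XOR of data positions {3,6,7,10,11,14,15,18,19,22,23,26,27,30,31} = 0⊕1⊕1⊕0⊕1⊕1⊕0⊕1⊕0⊕0⊕0⊕1⊕1⊕0⊕0 = 1
p4 = XOR of data positions {5,6,7,12,13,14,15,20,21,22,23,28,29,30,31} = 1⊕1⊕1⊕1⊕1⊕1⊕0⊕1⊕0⊕0⊕0⊕0⊕0⊕0⊕0 = 1
p8 = XOR of data positions {9,10,11,12,13,14,15,24,25,26,27,28,29,30,31} = 0⊕0⊕1⊕1⊕1⊕1⊕0⊕0⊕1⊕1⊕1⊕0⊕0⊕0⊕0 = 1
p16 = XOR of data positions {17,18,19,20,21,22,23,24,25,26,27,28,29,30,31} = 1⊕1⊕0⊕1⊕0⊕0⊕0⊕0⊕1⊕1⊕1⊕0⊕0⊕0⊕0 = 0
Parity bits p1,p2,p4,p8,p16 = 11110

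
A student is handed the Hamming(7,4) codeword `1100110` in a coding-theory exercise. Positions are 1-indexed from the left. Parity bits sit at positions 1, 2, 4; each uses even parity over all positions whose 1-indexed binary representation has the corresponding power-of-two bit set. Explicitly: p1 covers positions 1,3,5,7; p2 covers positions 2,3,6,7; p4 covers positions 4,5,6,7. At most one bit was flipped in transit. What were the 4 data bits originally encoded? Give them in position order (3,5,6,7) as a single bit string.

0110

s1: b1⊕b3⊕b5⊕b7 = 1⊕0⊕1⊕0 = 0
s2: b2⊕b3⊕b6⊕b7 = 1⊕0⊕1⊕0 = 0
s4: b4⊕b5⊕b6⊕b7 = 0⊕1⊕1⊕0 = 0
Syndrome (s4...s1) = 000 → position 0 (no error).
No correction needed.
Data bits at positions 3,5,6,7: 0110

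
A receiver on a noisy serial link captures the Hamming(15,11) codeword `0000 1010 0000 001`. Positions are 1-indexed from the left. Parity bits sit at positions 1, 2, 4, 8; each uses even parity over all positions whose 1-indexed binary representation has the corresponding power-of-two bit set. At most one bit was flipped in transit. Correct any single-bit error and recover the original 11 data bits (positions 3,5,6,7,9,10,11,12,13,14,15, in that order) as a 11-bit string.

s1: b1⊕b3⊕b5⊕b7⊕b9⊕b11⊕b13⊕b15 = 0⊕0⊕1⊕1⊕0⊕0⊕0⊕1 = 1
s2: b2⊕b3⊕b6⊕b7⊕b10⊕b11⊕b14⊕b15 = 0⊕0⊕0⊕1⊕0⊕0⊕0⊕1 = 0
s4: b4⊕b5⊕b6⊕b7⊕b12⊕b13⊕b14⊕b15 = 0⊕1⊕0⊕1⊕0⊕0⊕0⊕1 = 1
s8: b8⊕b9⊕b10⊕b11⊕b12⊕b13⊕b14⊕b15 = 0⊕0⊕0⊕0⊕0⊕0⊕0⊕1 = 1
Syndrome (s8...s1) = 1101 → position 13.
Flip bit 13: corrected codeword = 000010100000101
Data bits at positions 3,5,6,7,9,10,11,12,13,14,15: 01010000101

01010000101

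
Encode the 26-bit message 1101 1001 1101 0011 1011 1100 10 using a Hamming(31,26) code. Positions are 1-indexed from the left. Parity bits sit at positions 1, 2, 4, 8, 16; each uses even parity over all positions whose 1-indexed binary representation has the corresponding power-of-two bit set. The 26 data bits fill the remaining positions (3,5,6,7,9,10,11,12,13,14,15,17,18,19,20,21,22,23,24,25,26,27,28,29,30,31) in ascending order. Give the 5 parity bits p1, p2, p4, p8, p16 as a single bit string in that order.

Place data bits at non-power-of-two positions: b3=1, b5=1, b6=0, b7=1, b9=1, b10=0, b11=0, b12=1, b13=1, b14=1, b15=0, b17=1, b18=0, b19=0, b20=1, b21=1, b22=1, b23=0, b24=1, b25=1, b26=1, b27=1, b28=0, b29=0, b30=1, b31=0.
p1 = XOR of data positions {3,5,7,9,11,13,15,17,19,21,23,25,27,29,31} = 1⊕1⊕1⊕1⊕0⊕1⊕0⊕1⊕0⊕1⊕0⊕1⊕1⊕0⊕0 = 1
p2 = XOR of data positions {3,6,7,10,11,14,15,18,19,22,23,26,27,30,31} = 1⊕0⊕1⊕0⊕0⊕1⊕0⊕0⊕0⊕1⊕0⊕1⊕1⊕1⊕0 = 1
p4 = XOR of data positions {5,6,7,12,13,14,15,20,21,22,23,28,29,30,31} = 1⊕0⊕1⊕1⊕1⊕1⊕0⊕1⊕1⊕1⊕0⊕0⊕0⊕1⊕0 = 1
p8 = XOR of data positions {9,10,11,12,13,14,15,24,25,26,27,28,29,30,31} = 1⊕0⊕0⊕1⊕1⊕1⊕0⊕1⊕1⊕1⊕1⊕0⊕0⊕1⊕0 = 1
p16 = XOR of data positions {17,18,19,20,21,22,23,24,25,26,27,28,29,30,31} = 1⊕0⊕0⊕1⊕1⊕1⊕0⊕1⊕1⊕1⊕1⊕0⊕0⊕1⊕0 = 1
Parity bits p1,p2,p4,p8,p16 = 11111

11111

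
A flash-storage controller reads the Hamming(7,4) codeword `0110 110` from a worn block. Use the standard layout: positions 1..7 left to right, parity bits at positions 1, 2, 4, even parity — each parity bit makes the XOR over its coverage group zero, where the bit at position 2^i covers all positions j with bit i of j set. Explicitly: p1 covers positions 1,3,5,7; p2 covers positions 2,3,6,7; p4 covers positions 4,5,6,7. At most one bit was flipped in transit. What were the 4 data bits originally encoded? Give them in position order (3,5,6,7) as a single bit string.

s1: b1⊕b3⊕b5⊕b7 = 0⊕1⊕1⊕0 = 0
s2: b2⊕b3⊕b6⊕b7 = 1⊕1⊕1⊕0 = 1
s4: b4⊕b5⊕b6⊕b7 = 0⊕1⊕1⊕0 = 0
Syndrome (s4...s1) = 010 → position 2.
Flip bit 2: corrected codeword = 0010110
Data bits at positions 3,5,6,7: 1110

1110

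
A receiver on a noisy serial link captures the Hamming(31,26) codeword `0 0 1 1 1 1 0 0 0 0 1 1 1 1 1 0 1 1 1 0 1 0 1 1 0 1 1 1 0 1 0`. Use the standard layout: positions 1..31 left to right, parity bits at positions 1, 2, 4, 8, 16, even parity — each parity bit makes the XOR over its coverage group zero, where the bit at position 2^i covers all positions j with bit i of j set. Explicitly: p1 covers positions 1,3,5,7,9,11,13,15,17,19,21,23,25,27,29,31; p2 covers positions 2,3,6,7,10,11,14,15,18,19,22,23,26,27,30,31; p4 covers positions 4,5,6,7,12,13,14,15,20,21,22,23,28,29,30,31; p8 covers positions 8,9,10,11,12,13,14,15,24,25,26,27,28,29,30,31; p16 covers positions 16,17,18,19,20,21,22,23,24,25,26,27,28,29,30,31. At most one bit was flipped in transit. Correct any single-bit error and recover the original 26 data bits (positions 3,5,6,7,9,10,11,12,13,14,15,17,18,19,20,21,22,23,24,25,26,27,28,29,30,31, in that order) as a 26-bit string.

s1: b1⊕b3⊕b5⊕b7⊕b9⊕b11⊕b13⊕b15⊕b17⊕b19⊕b21⊕b23⊕b25⊕b27⊕b29⊕b31 = 0⊕1⊕1⊕0⊕0⊕1⊕1⊕1⊕1⊕1⊕1⊕1⊕0⊕1⊕0⊕0 = 0
s2: b2⊕b3⊕b6⊕b7⊕b10⊕b11⊕b14⊕b15⊕b18⊕b19⊕b22⊕b23⊕b26⊕b27⊕b30⊕b31 = 0⊕1⊕1⊕0⊕0⊕1⊕1⊕1⊕1⊕1⊕0⊕1⊕1⊕1⊕1⊕0 = 1
s4: b4⊕b5⊕b6⊕b7⊕b12⊕b13⊕b14⊕b15⊕b20⊕b21⊕b22⊕b23⊕b28⊕b29⊕b30⊕b31 = 1⊕1⊕1⊕0⊕1⊕1⊕1⊕1⊕0⊕1⊕0⊕1⊕1⊕0⊕1⊕0 = 1
s8: b8⊕b9⊕b10⊕b11⊕b12⊕b13⊕b14⊕b15⊕b24⊕b25⊕b26⊕b27⊕b28⊕b29⊕b30⊕b31 = 0⊕0⊕0⊕1⊕1⊕1⊕1⊕1⊕1⊕0⊕1⊕1⊕1⊕0⊕1⊕0 = 0
s16: b16⊕b17⊕b18⊕b19⊕b20⊕b21⊕b22⊕b23⊕b24⊕b25⊕b26⊕b27⊕b28⊕b29⊕b30⊕b31 = 0⊕1⊕1⊕1⊕0⊕1⊕0⊕1⊕1⊕0⊕1⊕1⊕1⊕0⊕1⊕0 = 0
Syndrome (s16...s1) = 00110 → position 6.
Flip bit 6: corrected codeword = 0011100000111110111010110111010
Data bits at positions 3,5,6,7,9,10,11,12,13,14,15,17,18,19,20,21,22,23,24,25,26,27,28,29,30,31: 11000011111111010110111010

11000011111111010110111010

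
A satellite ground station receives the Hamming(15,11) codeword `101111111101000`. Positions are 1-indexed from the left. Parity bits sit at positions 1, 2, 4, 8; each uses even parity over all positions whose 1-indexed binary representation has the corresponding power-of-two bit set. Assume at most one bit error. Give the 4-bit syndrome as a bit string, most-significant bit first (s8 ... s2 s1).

0101

s1: b1⊕b3⊕b5⊕b7⊕b9⊕b11⊕b13⊕b15 = 1⊕1⊕1⊕1⊕1⊕0⊕0⊕0 = 1
s2: b2⊕b3⊕b6⊕b7⊕b10⊕b11⊕b14⊕b15 = 0⊕1⊕1⊕1⊕1⊕0⊕0⊕0 = 0
s4: b4⊕b5⊕b6⊕b7⊕b12⊕b13⊕b14⊕b15 = 1⊕1⊕1⊕1⊕1⊕0⊕0⊕0 = 1
s8: b8⊕b9⊕b10⊕b11⊕b12⊕b13⊕b14⊕b15 = 1⊕1⊕1⊕0⊕1⊕0⊕0⊕0 = 0
Syndrome (s8...s1) = 0101 → position 5.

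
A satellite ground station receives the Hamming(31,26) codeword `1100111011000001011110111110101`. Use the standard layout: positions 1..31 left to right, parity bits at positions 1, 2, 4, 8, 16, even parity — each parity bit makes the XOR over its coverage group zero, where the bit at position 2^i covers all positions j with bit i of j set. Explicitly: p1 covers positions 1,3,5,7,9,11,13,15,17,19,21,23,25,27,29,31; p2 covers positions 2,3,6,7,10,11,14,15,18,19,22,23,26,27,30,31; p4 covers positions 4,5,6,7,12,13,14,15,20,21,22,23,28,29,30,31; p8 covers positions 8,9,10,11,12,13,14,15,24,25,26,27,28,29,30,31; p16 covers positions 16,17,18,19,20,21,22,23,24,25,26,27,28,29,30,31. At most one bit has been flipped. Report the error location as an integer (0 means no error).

s1: b1⊕b3⊕b5⊕b7⊕b9⊕b11⊕b13⊕b15⊕b17⊕b19⊕b21⊕b23⊕b25⊕b27⊕b29⊕b31 = 1⊕0⊕1⊕1⊕1⊕0⊕0⊕0⊕0⊕1⊕1⊕1⊕1⊕1⊕1⊕1 = 1
s2: b2⊕b3⊕b6⊕b7⊕b10⊕b11⊕b14⊕b15⊕b18⊕b19⊕b22⊕b23⊕b26⊕b27⊕b30⊕b31 = 1⊕0⊕1⊕1⊕1⊕0⊕0⊕0⊕1⊕1⊕0⊕1⊕1⊕1⊕0⊕1 = 0
s4: b4⊕b5⊕b6⊕b7⊕b12⊕b13⊕b14⊕b15⊕b20⊕b21⊕b22⊕b23⊕b28⊕b29⊕b30⊕b31 = 0⊕1⊕1⊕1⊕0⊕0⊕0⊕0⊕1⊕1⊕0⊕1⊕0⊕1⊕0⊕1 = 0
s8: b8⊕b9⊕b10⊕b11⊕b12⊕b13⊕b14⊕b15⊕b24⊕b25⊕b26⊕b27⊕b28⊕b29⊕b30⊕b31 = 0⊕1⊕1⊕0⊕0⊕0⊕0⊕0⊕1⊕1⊕1⊕1⊕0⊕1⊕0⊕1 = 0
s16: b16⊕b17⊕b18⊕b19⊕b20⊕b21⊕b22⊕b23⊕b24⊕b25⊕b26⊕b27⊕b28⊕b29⊕b30⊕b31 = 1⊕0⊕1⊕1⊕1⊕1⊕0⊕1⊕1⊕1⊕1⊕1⊕0⊕1⊕0⊕1 = 0
Syndrome (s16...s1) = 00001 → position 1.

1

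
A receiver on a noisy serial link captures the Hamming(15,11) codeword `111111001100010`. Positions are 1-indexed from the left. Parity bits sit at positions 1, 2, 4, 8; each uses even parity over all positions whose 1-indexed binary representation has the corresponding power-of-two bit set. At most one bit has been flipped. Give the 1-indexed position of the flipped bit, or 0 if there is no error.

s1: b1⊕b3⊕b5⊕b7⊕b9⊕b11⊕b13⊕b15 = 1⊕1⊕1⊕0⊕1⊕0⊕0⊕0 = 0
s2: b2⊕b3⊕b6⊕b7⊕b10⊕b11⊕b14⊕b15 = 1⊕1⊕1⊕0⊕1⊕0⊕1⊕0 = 1
s4: b4⊕b5⊕b6⊕b7⊕b12⊕b13⊕b14⊕b15 = 1⊕1⊕1⊕0⊕0⊕0⊕1⊕0 = 0
s8: b8⊕b9⊕b10⊕b11⊕b12⊕b13⊕b14⊕b15 = 0⊕1⊕1⊕0⊕0⊕0⊕1⊕0 = 1
Syndrome (s8...s1) = 1010 → position 10.

10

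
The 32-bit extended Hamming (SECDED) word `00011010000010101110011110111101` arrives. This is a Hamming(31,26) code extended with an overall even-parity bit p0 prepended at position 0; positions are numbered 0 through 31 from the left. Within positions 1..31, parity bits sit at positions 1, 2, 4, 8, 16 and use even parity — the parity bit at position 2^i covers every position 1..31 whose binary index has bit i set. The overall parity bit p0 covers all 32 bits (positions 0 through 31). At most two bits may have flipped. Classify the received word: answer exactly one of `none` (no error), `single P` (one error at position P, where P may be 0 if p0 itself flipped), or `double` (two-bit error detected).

s1: b1⊕b3⊕b5⊕b7⊕b9⊕b11⊕b13⊕b15⊕b17⊕b19⊕b21⊕b23⊕b25⊕b27⊕b29⊕b31 = 0⊕1⊕0⊕0⊕0⊕0⊕0⊕0⊕1⊕0⊕1⊕1⊕0⊕1⊕1⊕1 = 1
s2: b2⊕b3⊕b6⊕b7⊕b10⊕b11⊕b14⊕b15⊕b18⊕b19⊕b22⊕b23⊕b26⊕b27⊕b30⊕b31 = 0⊕1⊕1⊕0⊕0⊕0⊕1⊕0⊕1⊕0⊕1⊕1⊕1⊕1⊕0⊕1 = 1
s4: b4⊕b5⊕b6⊕b7⊕b12⊕b13⊕b14⊕b15⊕b20⊕b21⊕b22⊕b23⊕b28⊕b29⊕b30⊕b31 = 1⊕0⊕1⊕0⊕1⊕0⊕1⊕0⊕0⊕1⊕1⊕1⊕1⊕1⊕0⊕1 = 0
s8: b8⊕b9⊕b10⊕b11⊕b12⊕b13⊕b14⊕b15⊕b24⊕b25⊕b26⊕b27⊕b28⊕b29⊕b30⊕b31 = 0⊕0⊕0⊕0⊕1⊕0⊕1⊕0⊕1⊕0⊕1⊕1⊕1⊕1⊕0⊕1 = 0
s16: b16⊕b17⊕b18⊕b19⊕b20⊕b21⊕b22⊕b23⊕b24⊕b25⊕b26⊕b27⊕b28⊕b29⊕b30⊕b31 = 1⊕1⊕1⊕0⊕0⊕1⊕1⊕1⊕1⊕0⊕1⊕1⊕1⊕1⊕0⊕1 = 0
Syndrome (s16...s1) = 00011 → position 3.
Overall parity (XOR of all 32 bits, including p0): 0⊕0⊕0⊕1⊕1⊕0⊕1⊕0⊕0⊕0⊕0⊕0⊕1⊕0⊕1⊕0⊕1⊕1⊕1⊕0⊕0⊕1⊕1⊕1⊕1⊕0⊕1⊕1⊕1⊕1⊕0⊕1 = 1
Overall=1, syndrome position=3 → single-bit error at position 3.

single 3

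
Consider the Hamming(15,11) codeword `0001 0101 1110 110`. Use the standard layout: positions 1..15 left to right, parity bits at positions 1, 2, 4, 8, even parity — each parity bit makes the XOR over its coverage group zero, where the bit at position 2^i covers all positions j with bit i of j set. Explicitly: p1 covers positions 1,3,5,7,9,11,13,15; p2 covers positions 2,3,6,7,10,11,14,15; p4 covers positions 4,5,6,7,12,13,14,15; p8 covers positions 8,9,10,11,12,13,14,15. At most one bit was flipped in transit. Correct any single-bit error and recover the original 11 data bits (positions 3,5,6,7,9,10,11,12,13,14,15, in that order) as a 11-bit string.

s1: b1⊕b3⊕b5⊕b7⊕b9⊕b11⊕b13⊕b15 = 0⊕0⊕0⊕0⊕1⊕1⊕1⊕0 = 1
s2: b2⊕b3⊕b6⊕b7⊕b10⊕b11⊕b14⊕b15 = 0⊕0⊕1⊕0⊕1⊕1⊕1⊕0 = 0
s4: b4⊕b5⊕b6⊕b7⊕b12⊕b13⊕b14⊕b15 = 1⊕0⊕1⊕0⊕0⊕1⊕1⊕0 = 0
s8: b8⊕b9⊕b10⊕b11⊕b12⊕b13⊕b14⊕b15 = 1⊕1⊕1⊕1⊕0⊕1⊕1⊕0 = 0
Syndrome (s8...s1) = 0001 → position 1.
Flip bit 1: corrected codeword = 100101011110110
Data bits at positions 3,5,6,7,9,10,11,12,13,14,15: 00101110110

00101110110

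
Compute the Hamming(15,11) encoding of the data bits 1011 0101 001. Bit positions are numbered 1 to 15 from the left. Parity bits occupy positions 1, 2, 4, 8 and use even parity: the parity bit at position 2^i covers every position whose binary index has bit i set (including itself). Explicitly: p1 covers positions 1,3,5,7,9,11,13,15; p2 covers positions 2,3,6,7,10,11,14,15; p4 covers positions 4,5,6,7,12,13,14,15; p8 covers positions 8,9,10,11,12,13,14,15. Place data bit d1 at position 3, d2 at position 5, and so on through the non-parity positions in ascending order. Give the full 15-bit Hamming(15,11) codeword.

111001110101001

Place data bits at non-power-of-two positions: b3=1, b5=0, b6=1, b7=1, b9=0, b10=1, b11=0, b12=1, b13=0, b14=0, b15=1.
p1 = XOR of data positions {3,5,7,9,11,13,15} = 1⊕0⊕1⊕0⊕0⊕0⊕1 = 1
p2 = XOR of data positions {3,6,7,10,11,14,15} = 1⊕1⊕1⊕1⊕0⊕0⊕1 = 1
p4 = XOR of data positions {5,6,7,12,13,14,15} = 0⊕1⊕1⊕1⊕0⊕0⊕1 = 0
p8 = XOR of data positions {9,10,11,12,13,14,15} = 0⊕1⊕0⊕1⊕0⊕0⊕1 = 1
Codeword b1..b15 = 111001110101001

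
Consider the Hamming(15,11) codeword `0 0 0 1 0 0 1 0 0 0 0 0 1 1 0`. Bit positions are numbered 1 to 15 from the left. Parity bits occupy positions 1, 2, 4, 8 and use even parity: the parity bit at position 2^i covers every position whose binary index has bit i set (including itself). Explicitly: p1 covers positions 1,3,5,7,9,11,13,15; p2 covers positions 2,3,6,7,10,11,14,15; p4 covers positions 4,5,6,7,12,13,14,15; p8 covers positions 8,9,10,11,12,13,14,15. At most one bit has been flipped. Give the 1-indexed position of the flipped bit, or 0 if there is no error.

s1: b1⊕b3⊕b5⊕b7⊕b9⊕b11⊕b13⊕b15 = 0⊕0⊕0⊕1⊕0⊕0⊕1⊕0 = 0
s2: b2⊕b3⊕b6⊕b7⊕b10⊕b11⊕b14⊕b15 = 0⊕0⊕0⊕1⊕0⊕0⊕1⊕0 = 0
s4: b4⊕b5⊕b6⊕b7⊕b12⊕b13⊕b14⊕b15 = 1⊕0⊕0⊕1⊕0⊕1⊕1⊕0 = 0
s8: b8⊕b9⊕b10⊕b11⊕b12⊕b13⊕b14⊕b15 = 0⊕0⊕0⊕0⊕0⊕1⊕1⊕0 = 0
Syndrome (s8...s1) = 0000 → position 0 (no error).

0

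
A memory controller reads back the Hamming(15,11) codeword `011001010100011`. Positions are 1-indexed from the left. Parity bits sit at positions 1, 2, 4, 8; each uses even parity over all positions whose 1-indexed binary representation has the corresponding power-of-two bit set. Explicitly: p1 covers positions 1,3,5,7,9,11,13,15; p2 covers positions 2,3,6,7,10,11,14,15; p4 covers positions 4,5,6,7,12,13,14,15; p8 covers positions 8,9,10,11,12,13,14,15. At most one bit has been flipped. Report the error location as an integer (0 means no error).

s1: b1⊕b3⊕b5⊕b7⊕b9⊕b11⊕b13⊕b15 = 0⊕1⊕0⊕0⊕0⊕0⊕0⊕1 = 0
s2: b2⊕b3⊕b6⊕b7⊕b10⊕b11⊕b14⊕b15 = 1⊕1⊕1⊕0⊕1⊕0⊕1⊕1 = 0
s4: b4⊕b5⊕b6⊕b7⊕b12⊕b13⊕b14⊕b15 = 0⊕0⊕1⊕0⊕0⊕0⊕1⊕1 = 1
s8: b8⊕b9⊕b10⊕b11⊕b12⊕b13⊕b14⊕b15 = 1⊕0⊕1⊕0⊕0⊕0⊕1⊕1 = 0
Syndrome (s8...s1) = 0100 → position 4.

4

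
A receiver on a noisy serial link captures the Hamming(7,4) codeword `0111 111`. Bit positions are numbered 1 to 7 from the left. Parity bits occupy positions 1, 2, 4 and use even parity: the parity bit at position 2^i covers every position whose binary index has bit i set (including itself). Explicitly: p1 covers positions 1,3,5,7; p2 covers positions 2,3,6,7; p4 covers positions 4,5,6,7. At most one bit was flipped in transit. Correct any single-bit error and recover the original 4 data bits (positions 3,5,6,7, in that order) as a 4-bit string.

s1: b1⊕b3⊕b5⊕b7 = 0⊕1⊕1⊕1 = 1
s2: b2⊕b3⊕b6⊕b7 = 1⊕1⊕1⊕1 = 0
s4: b4⊕b5⊕b6⊕b7 = 1⊕1⊕1⊕1 = 0
Syndrome (s4...s1) = 001 → position 1.
Flip bit 1: corrected codeword = 1111111
Data bits at positions 3,5,6,7: 1111

1111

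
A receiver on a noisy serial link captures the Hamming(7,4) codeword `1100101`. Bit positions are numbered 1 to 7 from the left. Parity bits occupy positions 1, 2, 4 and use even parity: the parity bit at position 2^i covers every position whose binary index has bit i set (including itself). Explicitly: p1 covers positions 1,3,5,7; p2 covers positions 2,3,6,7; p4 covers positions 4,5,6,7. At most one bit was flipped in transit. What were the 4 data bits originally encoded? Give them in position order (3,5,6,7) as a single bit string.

0101

s1: b1⊕b3⊕b5⊕b7 = 1⊕0⊕1⊕1 = 1
s2: b2⊕b3⊕b6⊕b7 = 1⊕0⊕0⊕1 = 0
s4: b4⊕b5⊕b6⊕b7 = 0⊕1⊕0⊕1 = 0
Syndrome (s4...s1) = 001 → position 1.
Flip bit 1: corrected codeword = 0100101
Data bits at positions 3,5,6,7: 0101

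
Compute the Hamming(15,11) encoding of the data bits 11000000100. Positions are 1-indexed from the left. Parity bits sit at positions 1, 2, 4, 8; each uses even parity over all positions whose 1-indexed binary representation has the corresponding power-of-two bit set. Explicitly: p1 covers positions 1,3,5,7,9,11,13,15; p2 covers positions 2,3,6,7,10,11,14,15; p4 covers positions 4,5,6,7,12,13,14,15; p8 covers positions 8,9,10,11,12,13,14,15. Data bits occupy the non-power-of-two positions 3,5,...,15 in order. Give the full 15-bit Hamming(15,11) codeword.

Place data bits at non-power-of-two positions: b3=1, b5=1, b6=0, b7=0, b9=0, b10=0, b11=0, b12=0, b13=1, b14=0, b15=0.
p1 = XOR of data positions {3,5,7,9,11,13,15} = 1⊕1⊕0⊕0⊕0⊕1⊕0 = 1
p2 = XOR of data positions {3,6,7,10,11,14,15} = 1⊕0⊕0⊕0⊕0⊕0⊕0 = 1
p4 = XOR of data positions {5,6,7,12,13,14,15} = 1⊕0⊕0⊕0⊕1⊕0⊕0 = 0
p8 = XOR of data positions {9,10,11,12,13,14,15} = 0⊕0⊕0⊕0⊕1⊕0⊕0 = 1
Codeword b1..b15 = 111010010000100

111010010000100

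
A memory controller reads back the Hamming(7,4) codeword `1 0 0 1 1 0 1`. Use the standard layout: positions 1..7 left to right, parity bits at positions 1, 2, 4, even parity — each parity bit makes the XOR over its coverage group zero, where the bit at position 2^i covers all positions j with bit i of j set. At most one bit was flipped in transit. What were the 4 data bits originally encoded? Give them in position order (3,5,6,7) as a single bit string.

s1: b1⊕b3⊕b5⊕b7 = 1⊕0⊕1⊕1 = 1
s2: b2⊕b3⊕b6⊕b7 = 0⊕0⊕0⊕1 = 1
s4: b4⊕b5⊕b6⊕b7 = 1⊕1⊕0⊕1 = 1
Syndrome (s4...s1) = 111 → position 7.
Flip bit 7: corrected codeword = 1001100
Data bits at positions 3,5,6,7: 0100

0100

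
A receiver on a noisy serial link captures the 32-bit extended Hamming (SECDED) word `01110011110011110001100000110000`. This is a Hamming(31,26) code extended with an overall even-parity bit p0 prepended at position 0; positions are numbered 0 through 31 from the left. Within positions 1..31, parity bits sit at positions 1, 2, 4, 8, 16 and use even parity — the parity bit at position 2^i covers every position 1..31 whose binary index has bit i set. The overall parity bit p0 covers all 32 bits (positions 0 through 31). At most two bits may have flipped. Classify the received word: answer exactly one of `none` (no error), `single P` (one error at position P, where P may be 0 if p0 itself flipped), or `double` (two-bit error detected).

s1: b1⊕b3⊕b5⊕b7⊕b9⊕b11⊕b13⊕b15⊕b17⊕b19⊕b21⊕b23⊕b25⊕b27⊕b29⊕b31 = 1⊕1⊕0⊕1⊕1⊕0⊕1⊕1⊕0⊕1⊕0⊕0⊕0⊕1⊕0⊕0 = 0
s2: b2⊕b3⊕b6⊕b7⊕b10⊕b11⊕b14⊕b15⊕b18⊕b19⊕b22⊕b23⊕b26⊕b27⊕b30⊕b31 = 1⊕1⊕1⊕1⊕0⊕0⊕1⊕1⊕0⊕1⊕0⊕0⊕1⊕1⊕0⊕0 = 1
s4: b4⊕b5⊕b6⊕b7⊕b12⊕b13⊕b14⊕b15⊕b20⊕b21⊕b22⊕b23⊕b28⊕b29⊕b30⊕b31 = 0⊕0⊕1⊕1⊕1⊕1⊕1⊕1⊕1⊕0⊕0⊕0⊕0⊕0⊕0⊕0 = 1
s8: b8⊕b9⊕b10⊕b11⊕b12⊕b13⊕b14⊕b15⊕b24⊕b25⊕b26⊕b27⊕b28⊕b29⊕b30⊕b31 = 1⊕1⊕0⊕0⊕1⊕1⊕1⊕1⊕0⊕0⊕1⊕1⊕0⊕0⊕0⊕0 = 0
s16: b16⊕b17⊕b18⊕b19⊕b20⊕b21⊕b22⊕b23⊕b24⊕b25⊕b26⊕b27⊕b28⊕b29⊕b30⊕b31 = 0⊕0⊕0⊕1⊕1⊕0⊕0⊕0⊕0⊕0⊕1⊕1⊕0⊕0⊕0⊕0 = 0
Syndrome (s16...s1) = 00110 → position 6.
Overall parity (XOR of all 32 bits, including p0): 0⊕1⊕1⊕1⊕0⊕0⊕1⊕1⊕1⊕1⊕0⊕0⊕1⊕1⊕1⊕1⊕0⊕0⊕0⊕1⊕1⊕0⊕0⊕0⊕0⊕0⊕1⊕1⊕0⊕0⊕0⊕0 = 1
Overall=1, syndrome position=6 → single-bit error at position 6.

single 6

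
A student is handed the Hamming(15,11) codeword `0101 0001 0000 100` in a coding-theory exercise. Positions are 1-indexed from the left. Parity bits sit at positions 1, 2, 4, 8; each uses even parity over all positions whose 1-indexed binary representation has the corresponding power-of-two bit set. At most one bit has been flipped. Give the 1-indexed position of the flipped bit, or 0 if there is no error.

s1: b1⊕b3⊕b5⊕b7⊕b9⊕b11⊕b13⊕b15 = 0⊕0⊕0⊕0⊕0⊕0⊕1⊕0 = 1
s2: b2⊕b3⊕b6⊕b7⊕b10⊕b11⊕b14⊕b15 = 1⊕0⊕0⊕0⊕0⊕0⊕0⊕0 = 1
s4: b4⊕b5⊕b6⊕b7⊕b12⊕b13⊕b14⊕b15 = 1⊕0⊕0⊕0⊕0⊕1⊕0⊕0 = 0
s8: b8⊕b9⊕b10⊕b11⊕b12⊕b13⊕b14⊕b15 = 1⊕0⊕0⊕0⊕0⊕1⊕0⊕0 = 0
Syndrome (s8...s1) = 0011 → position 3.

3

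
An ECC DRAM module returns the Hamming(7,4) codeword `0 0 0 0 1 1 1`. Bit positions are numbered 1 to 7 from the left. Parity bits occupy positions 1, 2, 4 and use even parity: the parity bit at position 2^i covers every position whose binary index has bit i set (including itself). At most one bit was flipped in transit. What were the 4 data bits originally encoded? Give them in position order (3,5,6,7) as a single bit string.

0111

s1: b1⊕b3⊕b5⊕b7 = 0⊕0⊕1⊕1 = 0
s2: b2⊕b3⊕b6⊕b7 = 0⊕0⊕1⊕1 = 0
s4: b4⊕b5⊕b6⊕b7 = 0⊕1⊕1⊕1 = 1
Syndrome (s4...s1) = 100 → position 4.
Flip bit 4: corrected codeword = 0001111
Data bits at positions 3,5,6,7: 0111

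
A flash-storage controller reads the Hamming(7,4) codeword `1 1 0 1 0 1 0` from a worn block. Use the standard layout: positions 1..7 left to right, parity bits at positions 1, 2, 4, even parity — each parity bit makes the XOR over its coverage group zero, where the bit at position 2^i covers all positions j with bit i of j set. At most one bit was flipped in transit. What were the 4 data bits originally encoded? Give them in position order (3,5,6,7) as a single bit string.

s1: b1⊕b3⊕b5⊕b7 = 1⊕0⊕0⊕0 = 1
s2: b2⊕b3⊕b6⊕b7 = 1⊕0⊕1⊕0 = 0
s4: b4⊕b5⊕b6⊕b7 = 1⊕0⊕1⊕0 = 0
Syndrome (s4...s1) = 001 → position 1.
Flip bit 1: corrected codeword = 0101010
Data bits at positions 3,5,6,7: 0010

0010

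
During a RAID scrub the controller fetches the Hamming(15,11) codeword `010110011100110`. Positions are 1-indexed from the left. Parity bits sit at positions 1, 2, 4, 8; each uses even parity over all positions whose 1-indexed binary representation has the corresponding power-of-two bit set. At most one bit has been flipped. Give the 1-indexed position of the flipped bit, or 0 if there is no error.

11

s1: b1⊕b3⊕b5⊕b7⊕b9⊕b11⊕b13⊕b15 = 0⊕0⊕1⊕0⊕1⊕0⊕1⊕0 = 1
s2: b2⊕b3⊕b6⊕b7⊕b10⊕b11⊕b14⊕b15 = 1⊕0⊕0⊕0⊕1⊕0⊕1⊕0 = 1
s4: b4⊕b5⊕b6⊕b7⊕b12⊕b13⊕b14⊕b15 = 1⊕1⊕0⊕0⊕0⊕1⊕1⊕0 = 0
s8: b8⊕b9⊕b10⊕b11⊕b12⊕b13⊕b14⊕b15 = 1⊕1⊕1⊕0⊕0⊕1⊕1⊕0 = 1
Syndrome (s8...s1) = 1011 → position 11.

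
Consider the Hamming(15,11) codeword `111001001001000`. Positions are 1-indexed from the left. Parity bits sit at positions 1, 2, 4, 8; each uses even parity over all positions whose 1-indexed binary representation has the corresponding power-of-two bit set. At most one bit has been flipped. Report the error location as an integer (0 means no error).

3

s1: b1⊕b3⊕b5⊕b7⊕b9⊕b11⊕b13⊕b15 = 1⊕1⊕0⊕0⊕1⊕0⊕0⊕0 = 1
s2: b2⊕b3⊕b6⊕b7⊕b10⊕b11⊕b14⊕b15 = 1⊕1⊕1⊕0⊕0⊕0⊕0⊕0 = 1
s4: b4⊕b5⊕b6⊕b7⊕b12⊕b13⊕b14⊕b15 = 0⊕0⊕1⊕0⊕1⊕0⊕0⊕0 = 0
s8: b8⊕b9⊕b10⊕b11⊕b12⊕b13⊕b14⊕b15 = 0⊕1⊕0⊕0⊕1⊕0⊕0⊕0 = 0
Syndrome (s8...s1) = 0011 → position 3.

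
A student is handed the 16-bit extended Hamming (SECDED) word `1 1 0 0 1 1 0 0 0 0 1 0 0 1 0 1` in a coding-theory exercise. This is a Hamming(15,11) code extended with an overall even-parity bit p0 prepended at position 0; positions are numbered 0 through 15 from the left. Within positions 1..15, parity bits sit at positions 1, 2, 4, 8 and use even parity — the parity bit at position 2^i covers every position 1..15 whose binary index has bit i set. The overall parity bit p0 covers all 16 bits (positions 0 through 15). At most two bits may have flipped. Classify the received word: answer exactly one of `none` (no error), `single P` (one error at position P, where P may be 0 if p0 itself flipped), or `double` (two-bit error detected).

s1: b1⊕b3⊕b5⊕b7⊕b9⊕b11⊕b13⊕b15 = 1⊕0⊕1⊕0⊕0⊕0⊕1⊕1 = 0
s2: b2⊕b3⊕b6⊕b7⊕b10⊕b11⊕b14⊕b15 = 0⊕0⊕0⊕0⊕1⊕0⊕0⊕1 = 0
s4: b4⊕b5⊕b6⊕b7⊕b12⊕b13⊕b14⊕b15 = 1⊕1⊕0⊕0⊕0⊕1⊕0⊕1 = 0
s8: b8⊕b9⊕b10⊕b11⊕b12⊕b13⊕b14⊕b15 = 0⊕0⊕1⊕0⊕0⊕1⊕0⊕1 = 1
Syndrome (s8...s1) = 1000 → position 8.
Overall parity (XOR of all 16 bits, including p0): 1⊕1⊕0⊕0⊕1⊕1⊕0⊕0⊕0⊕0⊕1⊕0⊕0⊕1⊕0⊕1 = 1
Overall=1, syndrome position=8 → single-bit error at position 8.

single 8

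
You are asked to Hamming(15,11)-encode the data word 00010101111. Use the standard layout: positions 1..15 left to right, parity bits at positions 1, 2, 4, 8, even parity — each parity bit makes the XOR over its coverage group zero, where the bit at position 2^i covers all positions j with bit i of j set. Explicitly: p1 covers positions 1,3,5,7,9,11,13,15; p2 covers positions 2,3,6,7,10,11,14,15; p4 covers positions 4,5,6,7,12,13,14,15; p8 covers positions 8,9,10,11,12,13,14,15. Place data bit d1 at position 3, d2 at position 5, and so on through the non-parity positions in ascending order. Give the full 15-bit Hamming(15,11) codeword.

Place data bits at non-power-of-two positions: b3=0, b5=0, b6=0, b7=1, b9=0, b10=1, b11=0, b12=1, b13=1, b14=1, b15=1.
p1 = XOR of data positions {3,5,7,9,11,13,15} = 0⊕0⊕1⊕0⊕0⊕1⊕1 = 1
p2 = XOR of data positions {3,6,7,10,11,14,15} = 0⊕0⊕1⊕1⊕0⊕1⊕1 = 0
p4 = XOR of data positions {5,6,7,12,13,14,15} = 0⊕0⊕1⊕1⊕1⊕1⊕1 = 1
p8 = XOR of data positions {9,10,11,12,13,14,15} = 0⊕1⊕0⊕1⊕1⊕1⊕1 = 1
Codeword b1..b15 = 100100110101111

100100110101111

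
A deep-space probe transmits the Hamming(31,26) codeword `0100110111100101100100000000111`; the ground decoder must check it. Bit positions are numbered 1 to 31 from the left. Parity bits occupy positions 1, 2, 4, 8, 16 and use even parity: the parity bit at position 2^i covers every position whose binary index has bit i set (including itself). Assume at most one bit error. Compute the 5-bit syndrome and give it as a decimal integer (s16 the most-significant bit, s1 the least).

6

s1: b1⊕b3⊕b5⊕b7⊕b9⊕b11⊕b13⊕b15⊕b17⊕b19⊕b21⊕b23⊕b25⊕b27⊕b29⊕b31 = 0⊕0⊕1⊕0⊕1⊕1⊕0⊕0⊕1⊕0⊕0⊕0⊕0⊕0⊕1⊕1 = 0
s2: b2⊕b3⊕b6⊕b7⊕b10⊕b11⊕b14⊕b15⊕b18⊕b19⊕b22⊕b23⊕b26⊕b27⊕b30⊕b31 = 1⊕0⊕1⊕0⊕1⊕1⊕1⊕0⊕0⊕0⊕0⊕0⊕0⊕0⊕1⊕1 = 1
s4: b4⊕b5⊕b6⊕b7⊕b12⊕b13⊕b14⊕b15⊕b20⊕b21⊕b22⊕b23⊕b28⊕b29⊕b30⊕b31 = 0⊕1⊕1⊕0⊕0⊕0⊕1⊕0⊕1⊕0⊕0⊕0⊕0⊕1⊕1⊕1 = 1
s8: b8⊕b9⊕b10⊕b11⊕b12⊕b13⊕b14⊕b15⊕b24⊕b25⊕b26⊕b27⊕b28⊕b29⊕b30⊕b31 = 1⊕1⊕1⊕1⊕0⊕0⊕1⊕0⊕0⊕0⊕0⊕0⊕0⊕1⊕1⊕1 = 0
s16: b16⊕b17⊕b18⊕b19⊕b20⊕b21⊕b22⊕b23⊕b24⊕b25⊕b26⊕b27⊕b28⊕b29⊕b30⊕b31 = 1⊕1⊕0⊕0⊕1⊕0⊕0⊕0⊕0⊕0⊕0⊕0⊕0⊕1⊕1⊕1 = 0
Syndrome (s16...s1) = 00110 → position 6.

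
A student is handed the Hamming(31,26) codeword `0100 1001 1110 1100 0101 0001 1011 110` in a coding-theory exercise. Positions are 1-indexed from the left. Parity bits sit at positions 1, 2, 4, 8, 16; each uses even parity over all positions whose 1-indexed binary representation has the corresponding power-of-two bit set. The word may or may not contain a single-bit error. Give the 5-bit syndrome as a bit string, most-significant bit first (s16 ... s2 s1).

00111

s1: b1⊕b3⊕b5⊕b7⊕b9⊕b11⊕b13⊕b15⊕b17⊕b19⊕b21⊕b23⊕b25⊕b27⊕b29⊕b31 = 0⊕0⊕1⊕0⊕1⊕1⊕1⊕0⊕0⊕0⊕0⊕0⊕1⊕1⊕1⊕0 = 1
s2: b2⊕b3⊕b6⊕b7⊕b10⊕b11⊕b14⊕b15⊕b18⊕b19⊕b22⊕b23⊕b26⊕b27⊕b30⊕b31 = 1⊕0⊕0⊕0⊕1⊕1⊕1⊕0⊕1⊕0⊕0⊕0⊕0⊕1⊕1⊕0 = 1
s4: b4⊕b5⊕b6⊕b7⊕b12⊕b13⊕b14⊕b15⊕b20⊕b21⊕b22⊕b23⊕b28⊕b29⊕b30⊕b31 = 0⊕1⊕0⊕0⊕0⊕1⊕1⊕0⊕1⊕0⊕0⊕0⊕1⊕1⊕1⊕0 = 1
s8: b8⊕b9⊕b10⊕b11⊕b12⊕b13⊕b14⊕b15⊕b24⊕b25⊕b26⊕b27⊕b28⊕b29⊕b30⊕b31 = 1⊕1⊕1⊕1⊕0⊕1⊕1⊕0⊕1⊕1⊕0⊕1⊕1⊕1⊕1⊕0 = 0
s16: b16⊕b17⊕b18⊕b19⊕b20⊕b21⊕b22⊕b23⊕b24⊕b25⊕b26⊕b27⊕b28⊕b29⊕b30⊕b31 = 0⊕0⊕1⊕0⊕1⊕0⊕0⊕0⊕1⊕1⊕0⊕1⊕1⊕1⊕1⊕0 = 0
Syndrome (s16...s1) = 00111 → position 7.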